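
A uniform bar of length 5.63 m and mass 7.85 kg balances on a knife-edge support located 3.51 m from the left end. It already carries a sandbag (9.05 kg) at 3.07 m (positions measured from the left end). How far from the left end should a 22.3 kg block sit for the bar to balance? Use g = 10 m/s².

Choose the knife-edge support (at 3.51 m from the left end) as the axis so the support reaction has zero arm there.
Beam weight: 7.85 × 10 = 78.5 N down at 2.815 m → arm 0.695 m, τ = 78.5 × 0.695 = 54.56 N·m counterclockwise.
Sandbag: 9.05 × 10 = 90.5 N down at 3.07 m → arm 0.44 m, τ = 90.5 × 0.44 = 39.82 N·m counterclockwise.
Net moment of existing loads = 94.38 N·m counterclockwise.
The block weighs 22.3 × 10 = 223 N and must supply an equal clockwise moment, so its lever arm about the knife-edge support is 94.38 / 223 = 0.423 m.
That puts it at 3.51 + 0.423 = 3.93 m from the left end.

x ≈ 3.93 m from the left end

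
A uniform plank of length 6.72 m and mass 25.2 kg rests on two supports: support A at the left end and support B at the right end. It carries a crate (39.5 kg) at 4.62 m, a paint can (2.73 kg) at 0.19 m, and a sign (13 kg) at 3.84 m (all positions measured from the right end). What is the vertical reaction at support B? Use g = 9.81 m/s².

R_B ≈ 325 N

Sum moments about support A (its reaction then has zero moment arm).
Beam weight: 25.2 × 9.81 = 247.2 N down at 3.36 m → arm 3.36 m, τ = 247.2 × 3.36 = 830.6 N·m clockwise.
Crate: 39.5 × 9.81 = 387.5 N down at 4.62 m → arm 2.1 m, τ = 387.5 × 2.1 = 813.8 N·m clockwise.
Paint can: 2.73 × 9.81 = 26.78 N down at 0.19 m → arm 6.53 m, τ = 26.78 × 6.53 = 174.9 N·m clockwise.
Sign: 13 × 9.81 = 127.5 N down at 3.84 m → arm 2.88 m, τ = 127.5 × 2.88 = 367.2 N·m clockwise.
Net load moment about support A = 2186 N·m clockwise.
Reaction R at support B is upward at 0 m, arm 6.72 m → moment R × 6.72 counterclockwise.
For rotational equilibrium, R × 6.72 = 2186, so R = 325 N.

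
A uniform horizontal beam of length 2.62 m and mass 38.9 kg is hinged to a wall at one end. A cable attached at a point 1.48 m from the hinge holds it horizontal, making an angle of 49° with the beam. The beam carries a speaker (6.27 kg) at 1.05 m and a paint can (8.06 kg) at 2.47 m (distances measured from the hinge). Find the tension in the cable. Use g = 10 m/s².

Sum moments about the hinge (the unknown hinge reaction has zero arm there).
Beam weight: 38.9 × 10 = 389 N down at 1.31 m → arm 1.31 m, τ = 389 × 1.31 = 509.6 N·m clockwise.
Speaker: 6.27 × 10 = 62.7 N down at 1.05 m → arm 1.05 m, τ = 62.7 × 1.05 = 65.84 N·m clockwise.
Paint can: 8.06 × 10 = 80.6 N down at 2.47 m → arm 2.47 m, τ = 80.6 × 2.47 = 199.1 N·m clockwise.
Total clockwise load moment = 774.5 N·m.
The cable tension T acts at 1.48 m; only its component perpendicular to the beam, T sinθ, produces torque. sin 49° = 0.7547.
Setting net torque to zero: T × 1.48 × 0.7547 = 774.5 → T = 774.5 / 1.117 = 693 N.

T ≈ 693 N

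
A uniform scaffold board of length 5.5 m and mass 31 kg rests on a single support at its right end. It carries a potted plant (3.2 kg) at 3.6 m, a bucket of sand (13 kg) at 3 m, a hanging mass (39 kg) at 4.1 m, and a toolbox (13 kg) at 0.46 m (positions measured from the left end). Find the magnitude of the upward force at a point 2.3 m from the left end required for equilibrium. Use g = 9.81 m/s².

About the right end:
Beam weight: 31 × 9.81 = 304.1 N down at 2.75 m → arm 2.75 m, τ = 304.1 × 2.75 = 836.3 N·m counterclockwise.
Potted plant: 3.2 × 9.81 = 31.39 N down at 3.6 m → arm 1.9 m, τ = 31.39 × 1.9 = 59.64 N·m counterclockwise.
Bucket of sand: 13 × 9.81 = 127.5 N down at 3 m → arm 2.5 m, τ = 127.5 × 2.5 = 318.8 N·m counterclockwise.
Hanging mass: 39 × 9.81 = 382.6 N down at 4.1 m → arm 1.4 m, τ = 382.6 × 1.4 = 535.6 N·m counterclockwise.
Toolbox: 13 × 9.81 = 127.5 N down at 0.46 m → arm 5.04 m, τ = 127.5 × 5.04 = 642.6 N·m counterclockwise.
Net moment of the loads = 2393 N·m counterclockwise.
The upward force F acts at a point 2.3 m from the left end, arm 3.2 m, giving F × 3.2 clockwise.
For rotational equilibrium, F × 3.2 = 2393, so F = 2393 / 3.2 = 748 N.

F ≈ 748 N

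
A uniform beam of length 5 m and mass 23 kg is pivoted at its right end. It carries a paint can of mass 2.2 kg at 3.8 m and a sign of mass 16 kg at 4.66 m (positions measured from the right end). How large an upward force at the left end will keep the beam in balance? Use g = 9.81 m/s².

F ≈ 276 N

Choose the right end as the axis so the unknown pivot reaction has zero arm there.
Beam weight: 23 × 9.81 = 225.6 N down at 2.5 m → arm 2.5 m, τ = 225.6 × 2.5 = 564 N·m counterclockwise.
Paint can: 2.2 × 9.81 = 21.58 N down at 3.8 m → arm 3.8 m, τ = 21.58 × 3.8 = 82 N·m counterclockwise.
Sign: 16 × 9.81 = 157 N down at 4.66 m → arm 4.66 m, τ = 157 × 4.66 = 731.6 N·m counterclockwise.
Net moment of the loads = 1378 N·m counterclockwise.
The upward force F acts at the left end, arm 5 m, giving F × 5 clockwise.
Setting net torque to zero: F × 5 = 1378 → F = 1378 / 5 = 276 N.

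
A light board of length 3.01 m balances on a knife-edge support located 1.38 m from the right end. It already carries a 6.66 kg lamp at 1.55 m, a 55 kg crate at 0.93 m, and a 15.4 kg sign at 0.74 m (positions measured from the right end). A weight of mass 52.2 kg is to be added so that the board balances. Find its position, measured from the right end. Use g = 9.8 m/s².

x ≈ 2.02 m from the right end

Sum moments about the knife-edge support (at 1.38 m from the right end) (the support reaction has zero arm there).
Lamp: 6.66 × 9.8 = 65.27 N down at 1.55 m → arm 0.17 m, τ = 65.27 × 0.17 = 11.1 N·m counterclockwise.
Crate: 55 × 9.8 = 539 N down at 0.93 m → arm 0.45 m, τ = 539 × 0.45 = 242.6 N·m clockwise.
Sign: 15.4 × 9.8 = 150.9 N down at 0.74 m → arm 0.64 m, τ = 150.9 × 0.64 = 96.58 N·m clockwise.
Net moment of existing loads = 328.1 N·m clockwise.
The weight weighs 52.2 × 9.8 = 511.6 N and must supply an equal counterclockwise moment, so its lever arm about the knife-edge support is 328.1 / 511.6 = 0.641 m.
That puts it at 1.38 + 0.641 = 2.02 m from the right end.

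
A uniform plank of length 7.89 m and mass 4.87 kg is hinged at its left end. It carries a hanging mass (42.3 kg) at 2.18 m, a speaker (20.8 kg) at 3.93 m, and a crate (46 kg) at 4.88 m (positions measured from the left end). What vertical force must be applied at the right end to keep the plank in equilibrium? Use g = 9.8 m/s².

Taking torques about the left end:
Beam weight: 4.87 × 9.8 = 47.73 N down at 3.945 m → arm 3.945 m, τ = 47.73 × 3.945 = 188.3 N·m clockwise.
Hanging mass: 42.3 × 9.8 = 414.5 N down at 2.18 m → arm 2.18 m, τ = 414.5 × 2.18 = 903.6 N·m clockwise.
Speaker: 20.8 × 9.8 = 203.8 N down at 3.93 m → arm 3.93 m, τ = 203.8 × 3.93 = 800.9 N·m clockwise.
Crate: 46 × 9.8 = 450.8 N down at 4.88 m → arm 4.88 m, τ = 450.8 × 4.88 = 2200 N·m clockwise.
Net moment of the loads = 4093 N·m clockwise.
The upward force F acts at the right end, arm 7.89 m, giving F × 7.89 counterclockwise.
Balancing moments: F × 7.89 = 4093, giving F = 4093 / 7.89 = 519 N.

F ≈ 519 N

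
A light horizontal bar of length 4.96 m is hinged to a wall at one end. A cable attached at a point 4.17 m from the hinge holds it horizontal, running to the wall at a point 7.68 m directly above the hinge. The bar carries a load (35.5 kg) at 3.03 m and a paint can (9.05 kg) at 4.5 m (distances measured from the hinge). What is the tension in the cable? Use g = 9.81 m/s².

T ≈ 397 N

Take moments about the hinge.
Load: 35.5 × 9.81 = 348.3 N down at 3.03 m → arm 3.03 m, τ = 348.3 × 3.03 = 1055 N·m clockwise.
Paint can: 9.05 × 9.81 = 88.78 N down at 4.5 m → arm 4.5 m, τ = 88.78 × 4.5 = 399.5 N·m clockwise.
Total clockwise load moment = 1454 N·m.
The cable tension T acts at 4.17 m; only its component perpendicular to the bar, T sinθ, produces torque. sinθ = h/√(h²+d²) = 7.68/√(7.68²+4.17²) = 0.8788.
Setting net torque to zero: T × 4.17 × 0.8788 = 1454 → T = 1454 / 3.665 = 397 N.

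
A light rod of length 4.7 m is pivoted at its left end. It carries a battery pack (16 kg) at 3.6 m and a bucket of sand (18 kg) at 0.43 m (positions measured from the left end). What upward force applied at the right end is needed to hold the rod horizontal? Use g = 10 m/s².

Taking torques about the left end:
Battery pack: 16 × 10 = 160 N down at 3.6 m → arm 3.6 m, τ = 160 × 3.6 = 576 N·m clockwise.
Bucket of sand: 18 × 10 = 180 N down at 0.43 m → arm 0.43 m, τ = 180 × 0.43 = 77.4 N·m clockwise.
Net moment of the loads = 653.4 N·m clockwise.
The upward force F acts at the right end, arm 4.7 m, giving F × 4.7 counterclockwise.
For rotational equilibrium, F × 4.7 = 653.4, so F = 653.4 / 4.7 = 139 N.

F ≈ 139 N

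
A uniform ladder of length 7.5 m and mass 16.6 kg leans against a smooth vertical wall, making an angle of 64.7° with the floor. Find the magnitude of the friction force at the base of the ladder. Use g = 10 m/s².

f ≈ 39.2 N

Taking torques about the foot of the ladder:
Ladder weight 16.6×10 = 166 N acts at 3.75 m along the ladder; its horizontal arm is 3.75·cos64.7° = 1.603 m → τ = 266.1 N·m clockwise.
Wall normal N acts horizontally at the top; its moment arm is the height L sinθ = 7.5·sin64.7° = 6.781 m, counterclockwise.
Setting net torque to zero: N × 6.781 = 266.1 → N = 39.2 N.
ΣFx = 0: friction at the foot balances the wall's push, so f = N_wall = 39.2 N.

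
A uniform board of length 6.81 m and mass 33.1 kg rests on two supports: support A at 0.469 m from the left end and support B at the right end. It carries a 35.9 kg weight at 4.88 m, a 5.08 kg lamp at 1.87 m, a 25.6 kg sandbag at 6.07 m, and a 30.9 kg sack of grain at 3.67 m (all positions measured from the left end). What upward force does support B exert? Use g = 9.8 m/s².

About support A:
Beam weight: 33.1 × 9.8 = 324.4 N down at 3.405 m → arm 2.936 m, τ = 324.4 × 2.936 = 952.4 N·m clockwise.
Weight: 35.9 × 9.8 = 351.8 N down at 4.88 m → arm 4.411 m, τ = 351.8 × 4.411 = 1552 N·m clockwise.
Lamp: 5.08 × 9.8 = 49.78 N down at 1.87 m → arm 1.401 m, τ = 49.78 × 1.401 = 69.74 N·m clockwise.
Sandbag: 25.6 × 9.8 = 250.9 N down at 6.07 m → arm 5.601 m, τ = 250.9 × 5.601 = 1405 N·m clockwise.
Sack of grain: 30.9 × 9.8 = 302.8 N down at 3.67 m → arm 3.201 m, τ = 302.8 × 3.201 = 969.3 N·m clockwise.
Net load moment about support A = 4948 N·m clockwise.
Reaction R at support B is upward at 6.81 m, arm 6.341 m → moment R × 6.341 counterclockwise.
Στ = 0 ⇒ R × 6.341 = 4948 ⇒ R = 780 N.

R_B ≈ 780 N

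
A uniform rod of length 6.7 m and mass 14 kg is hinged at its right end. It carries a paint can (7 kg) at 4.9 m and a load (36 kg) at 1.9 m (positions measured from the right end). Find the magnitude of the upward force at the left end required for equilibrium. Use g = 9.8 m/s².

F ≈ 219 N

About the right end:
Beam weight: 14 × 9.8 = 137.2 N down at 3.35 m → arm 3.35 m, τ = 137.2 × 3.35 = 459.6 N·m counterclockwise.
Paint can: 7 × 9.8 = 68.6 N down at 4.9 m → arm 4.9 m, τ = 68.6 × 4.9 = 336.1 N·m counterclockwise.
Load: 36 × 9.8 = 352.8 N down at 1.9 m → arm 1.9 m, τ = 352.8 × 1.9 = 670.3 N·m counterclockwise.
Net moment of the loads = 1466 N·m counterclockwise.
The upward force F acts at the left end, arm 6.7 m, giving F × 6.7 clockwise.
Setting net torque to zero: F × 6.7 = 1466 → F = 1466 / 6.7 = 219 N.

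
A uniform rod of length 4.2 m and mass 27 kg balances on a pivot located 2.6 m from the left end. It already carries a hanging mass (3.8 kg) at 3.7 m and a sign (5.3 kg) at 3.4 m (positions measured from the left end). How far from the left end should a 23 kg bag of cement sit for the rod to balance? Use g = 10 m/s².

Taking torques about the pivot (at 2.6 m from the left end):
Beam weight: 27 × 10 = 270 N down at 2.1 m → arm 0.5 m, τ = 270 × 0.5 = 135 N·m counterclockwise.
Hanging mass: 3.8 × 10 = 38 N down at 3.7 m → arm 1.1 m, τ = 38 × 1.1 = 41.8 N·m clockwise.
Sign: 5.3 × 10 = 53 N down at 3.4 m → arm 0.8 m, τ = 53 × 0.8 = 42.4 N·m clockwise.
Net moment of existing loads = 50.8 N·m counterclockwise.
The bag of cement weighs 23 × 10 = 230 N and must supply an equal clockwise moment, so its lever arm about the pivot is 50.8 / 230 = 0.221 m.
That puts it at 2.6 + 0.221 = 2.82 m from the left end.

x ≈ 2.82 m from the left end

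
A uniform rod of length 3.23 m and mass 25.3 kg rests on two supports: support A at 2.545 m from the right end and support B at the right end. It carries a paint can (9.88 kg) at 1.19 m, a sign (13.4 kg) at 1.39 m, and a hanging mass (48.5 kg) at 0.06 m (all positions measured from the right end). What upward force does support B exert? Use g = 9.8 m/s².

R_B ≈ 666 N

Take moments about support A.
Beam weight: 25.3 × 9.8 = 247.9 N down at 1.615 m → arm 0.93 m, τ = 247.9 × 0.93 = 230.5 N·m clockwise.
Paint can: 9.88 × 9.8 = 96.82 N down at 1.19 m → arm 1.355 m, τ = 96.82 × 1.355 = 131.2 N·m clockwise.
Sign: 13.4 × 9.8 = 131.3 N down at 1.39 m → arm 1.155 m, τ = 131.3 × 1.155 = 151.7 N·m clockwise.
Hanging mass: 48.5 × 9.8 = 475.3 N down at 0.06 m → arm 2.485 m, τ = 475.3 × 2.485 = 1181 N·m clockwise.
Net load moment about support A = 1694 N·m clockwise.
Reaction R at support B is upward at 0 m, arm 2.545 m → moment R × 2.545 counterclockwise.
For rotational equilibrium, R × 2.545 = 1694, so R = 666 N.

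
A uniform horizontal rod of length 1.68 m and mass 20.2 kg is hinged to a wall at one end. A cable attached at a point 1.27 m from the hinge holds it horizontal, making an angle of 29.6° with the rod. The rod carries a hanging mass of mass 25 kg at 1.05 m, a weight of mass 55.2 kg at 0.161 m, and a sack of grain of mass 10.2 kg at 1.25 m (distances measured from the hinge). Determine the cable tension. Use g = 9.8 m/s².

Choose the hinge as the axis so the unknown hinge reaction has zero arm there.
Beam weight: 20.2 × 9.8 = 198 N down at 0.84 m → arm 0.84 m, τ = 198 × 0.84 = 166.3 N·m clockwise.
Hanging mass: 25 × 9.8 = 245 N down at 1.05 m → arm 1.05 m, τ = 245 × 1.05 = 257.2 N·m clockwise.
Weight: 55.2 × 9.8 = 541 N down at 0.161 m → arm 0.161 m, τ = 541 × 0.161 = 87.1 N·m clockwise.
Sack of grain: 10.2 × 9.8 = 99.96 N down at 1.25 m → arm 1.25 m, τ = 99.96 × 1.25 = 124.9 N·m clockwise.
Total clockwise load moment = 635.5 N·m.
The cable tension T acts at 1.27 m; only its component perpendicular to the rod, T sinθ, produces torque. sin 29.6° = 0.4939.
Στ = 0 ⇒ T × 1.27 × 0.4939 = 635.5 ⇒ T = 635.5 / 0.6273 = 1010 N.

T ≈ 1010 N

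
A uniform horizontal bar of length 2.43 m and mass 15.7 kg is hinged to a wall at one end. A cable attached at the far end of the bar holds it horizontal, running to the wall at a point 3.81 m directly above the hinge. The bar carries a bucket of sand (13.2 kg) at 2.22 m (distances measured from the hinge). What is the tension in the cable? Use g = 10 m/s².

Taking torques about the hinge:
Beam weight: 15.7 × 10 = 157 N down at 1.215 m → arm 1.215 m, τ = 157 × 1.215 = 190.8 N·m clockwise.
Bucket of sand: 13.2 × 10 = 132 N down at 2.22 m → arm 2.22 m, τ = 132 × 2.22 = 293 N·m clockwise.
Total clockwise load moment = 483.8 N·m.
The cable tension T acts at 2.43 m; only its component perpendicular to the bar, T sinθ, produces torque. sinθ = h/√(h²+d²) = 3.81/√(3.81²+2.43²) = 0.8431.
Στ = 0 ⇒ T × 2.43 × 0.8431 = 483.8 ⇒ T = 483.8 / 2.049 = 236 N.

T ≈ 236 N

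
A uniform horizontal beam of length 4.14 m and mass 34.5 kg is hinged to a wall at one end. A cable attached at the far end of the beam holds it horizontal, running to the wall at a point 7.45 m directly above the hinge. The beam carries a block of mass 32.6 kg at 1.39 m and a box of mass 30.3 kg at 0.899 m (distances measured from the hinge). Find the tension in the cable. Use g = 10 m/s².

T ≈ 398 N

About the hinge:
Beam weight: 34.5 × 10 = 345 N down at 2.07 m → arm 2.07 m, τ = 345 × 2.07 = 714.1 N·m clockwise.
Block: 32.6 × 10 = 326 N down at 1.39 m → arm 1.39 m, τ = 326 × 1.39 = 453.1 N·m clockwise.
Box: 30.3 × 10 = 303 N down at 0.899 m → arm 0.899 m, τ = 303 × 0.899 = 272.4 N·m clockwise.
Total clockwise load moment = 1440 N·m.
The cable tension T acts at 4.14 m; only its component perpendicular to the beam, T sinθ, produces torque. sinθ = h/√(h²+d²) = 7.45/√(7.45²+4.14²) = 0.8741.
For rotational equilibrium, T × 4.14 × 0.8741 = 1440, so T = 1440 / 3.619 = 398 N.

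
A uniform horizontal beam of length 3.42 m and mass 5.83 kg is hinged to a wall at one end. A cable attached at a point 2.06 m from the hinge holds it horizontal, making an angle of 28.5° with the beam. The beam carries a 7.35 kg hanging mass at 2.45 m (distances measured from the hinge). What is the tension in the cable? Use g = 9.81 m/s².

About the hinge:
Beam weight: 5.83 × 9.81 = 57.19 N down at 1.71 m → arm 1.71 m, τ = 57.19 × 1.71 = 97.79 N·m clockwise.
Hanging mass: 7.35 × 9.81 = 72.1 N down at 2.45 m → arm 2.45 m, τ = 72.1 × 2.45 = 176.6 N·m clockwise.
Total clockwise load moment = 274.4 N·m.
The cable tension T acts at 2.06 m; only its component perpendicular to the beam, T sinθ, produces torque. sin 28.5° = 0.4772.
Setting net torque to zero: T × 2.06 × 0.4772 = 274.4 → T = 274.4 / 0.983 = 279 N.

T ≈ 279 N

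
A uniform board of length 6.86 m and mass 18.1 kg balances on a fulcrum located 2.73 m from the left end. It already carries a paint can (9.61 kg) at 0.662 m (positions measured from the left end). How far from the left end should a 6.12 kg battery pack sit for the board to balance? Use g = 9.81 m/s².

Take moments about the fulcrum (at 2.73 m from the left end).
Beam weight: 18.1 × 9.81 = 177.6 N down at 3.43 m → arm 0.7 m, τ = 177.6 × 0.7 = 124.3 N·m clockwise.
Paint can: 9.61 × 9.81 = 94.27 N down at 0.662 m → arm 2.068 m, τ = 94.27 × 2.068 = 195 N·m counterclockwise.
Net moment of existing loads = 70.7 N·m counterclockwise.
The battery pack weighs 6.12 × 9.81 = 60.04 N and must supply an equal clockwise moment, so its lever arm about the fulcrum is 70.7 / 60.04 = 1.18 m.
That puts it at 2.73 + 1.18 = 3.91 m from the left end.

x ≈ 3.91 m from the left end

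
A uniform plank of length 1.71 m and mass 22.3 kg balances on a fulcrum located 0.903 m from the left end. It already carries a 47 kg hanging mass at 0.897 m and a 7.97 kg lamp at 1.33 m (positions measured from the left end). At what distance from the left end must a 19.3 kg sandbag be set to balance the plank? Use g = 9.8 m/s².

x ≈ 0.797 m from the left end

Sum moments about the fulcrum (at 0.903 m from the left end) (the support reaction has zero arm there).
Beam weight: 22.3 × 9.8 = 218.5 N down at 0.855 m → arm 0.048 m, τ = 218.5 × 0.048 = 10.49 N·m counterclockwise.
Hanging mass: 47 × 9.8 = 460.6 N down at 0.897 m → arm 0.006 m, τ = 460.6 × 0.006 = 2.764 N·m counterclockwise.
Lamp: 7.97 × 9.8 = 78.11 N down at 1.33 m → arm 0.427 m, τ = 78.11 × 0.427 = 33.35 N·m clockwise.
Net moment of existing loads = 20.1 N·m clockwise.
The sandbag weighs 19.3 × 9.8 = 189.1 N and must supply an equal counterclockwise moment, so its lever arm about the fulcrum is 20.1 / 189.1 = 0.106 m.
That puts it at 0.903 − 0.106 = 0.797 m from the left end.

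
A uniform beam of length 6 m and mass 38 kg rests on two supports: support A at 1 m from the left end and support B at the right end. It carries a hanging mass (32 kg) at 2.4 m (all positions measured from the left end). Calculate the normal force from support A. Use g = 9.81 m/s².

Taking torques about support B:
Beam weight: 38 × 9.81 = 372.8 N down at 3 m → arm 3 m, τ = 372.8 × 3 = 1118 N·m counterclockwise.
Hanging mass: 32 × 9.81 = 313.9 N down at 2.4 m → arm 3.6 m, τ = 313.9 × 3.6 = 1130 N·m counterclockwise.
Net load moment about support B = 2248 N·m counterclockwise.
Reaction R at support A is upward at 1 m, arm 5 m → moment R × 5 clockwise.
Setting net torque to zero: R × 5 = 2248 → R = 450 N.

R_A ≈ 450 N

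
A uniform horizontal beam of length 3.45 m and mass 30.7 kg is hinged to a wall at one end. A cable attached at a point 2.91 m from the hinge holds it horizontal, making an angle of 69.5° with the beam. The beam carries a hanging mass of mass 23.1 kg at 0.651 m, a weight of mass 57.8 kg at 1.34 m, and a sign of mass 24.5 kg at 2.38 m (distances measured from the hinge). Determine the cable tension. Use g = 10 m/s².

T ≈ 748 N

About the hinge:
Beam weight: 30.7 × 10 = 307 N down at 1.725 m → arm 1.725 m, τ = 307 × 1.725 = 529.6 N·m clockwise.
Hanging mass: 23.1 × 10 = 231 N down at 0.651 m → arm 0.651 m, τ = 231 × 0.651 = 150.4 N·m clockwise.
Weight: 57.8 × 10 = 578 N down at 1.34 m → arm 1.34 m, τ = 578 × 1.34 = 774.5 N·m clockwise.
Sign: 24.5 × 10 = 245 N down at 2.38 m → arm 2.38 m, τ = 245 × 2.38 = 583.1 N·m clockwise.
Total clockwise load moment = 2038 N·m.
The cable tension T acts at 2.91 m; only its component perpendicular to the beam, T sinθ, produces torque. sin 69.5° = 0.9367.
Στ = 0 ⇒ T × 2.91 × 0.9367 = 2038 ⇒ T = 2038 / 2.726 = 748 N.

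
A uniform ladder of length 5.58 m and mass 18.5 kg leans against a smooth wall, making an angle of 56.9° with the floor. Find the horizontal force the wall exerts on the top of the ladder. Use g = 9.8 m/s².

Choose the foot of the ladder as the axis so the floor normal and friction both act there and drop out.
Ladder weight 18.5×9.8 = 181.3 N acts at 2.79 m along the ladder; its horizontal arm is 2.79·cos56.9° = 1.524 m → τ = 276.3 N·m clockwise.
Wall normal N acts horizontally at the top; its moment arm is the height L sinθ = 5.58·sin56.9° = 4.674 m, counterclockwise.
Στ = 0 ⇒ N × 4.674 = 276.3 ⇒ N = 59.1 N.

N_wall ≈ 59.1 N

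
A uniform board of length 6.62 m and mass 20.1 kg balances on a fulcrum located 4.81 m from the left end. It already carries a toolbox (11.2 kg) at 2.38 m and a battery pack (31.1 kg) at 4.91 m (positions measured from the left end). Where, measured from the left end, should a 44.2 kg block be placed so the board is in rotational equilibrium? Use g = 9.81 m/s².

Take moments about the fulcrum (at 4.81 m from the left end).
Beam weight: 20.1 × 9.81 = 197.2 N down at 3.31 m → arm 1.5 m, τ = 197.2 × 1.5 = 295.8 N·m counterclockwise.
Toolbox: 11.2 × 9.81 = 109.9 N down at 2.38 m → arm 2.43 m, τ = 109.9 × 2.43 = 267.1 N·m counterclockwise.
Battery pack: 31.1 × 9.81 = 305.1 N down at 4.91 m → arm 0.1 m, τ = 305.1 × 0.1 = 30.51 N·m clockwise.
Net moment of existing loads = 532.4 N·m counterclockwise.
The block weighs 44.2 × 9.81 = 433.6 N and must supply an equal clockwise moment, so its lever arm about the fulcrum is 532.4 / 433.6 = 1.23 m.
That puts it at 4.81 + 1.23 = 6.04 m from the left end.

x ≈ 6.04 m from the left end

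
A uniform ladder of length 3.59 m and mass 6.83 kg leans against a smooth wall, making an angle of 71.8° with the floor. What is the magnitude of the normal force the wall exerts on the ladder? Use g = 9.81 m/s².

N_wall ≈ 11 N

Choose the foot of the ladder as the axis so the floor normal and friction both act there and drop out.
Ladder weight 6.83×9.81 = 67 N acts at 1.795 m along the ladder; its horizontal arm is 1.795·cos71.8° = 0.5606 m → τ = 37.56 N·m clockwise.
Wall normal N acts horizontally at the top; its moment arm is the height L sinθ = 3.59·sin71.8° = 3.41 m, counterclockwise.
Στ = 0 ⇒ N × 3.41 = 37.56 ⇒ N = 11 N.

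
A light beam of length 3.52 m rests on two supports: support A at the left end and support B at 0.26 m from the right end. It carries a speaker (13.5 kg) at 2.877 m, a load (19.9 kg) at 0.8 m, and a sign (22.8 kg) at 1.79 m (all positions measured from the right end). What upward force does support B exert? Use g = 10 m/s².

R_B ≈ 314 N

Taking torques about support A:
Speaker: 13.5 × 10 = 135 N down at 2.877 m → arm 0.643 m, τ = 135 × 0.643 = 86.81 N·m clockwise.
Load: 19.9 × 10 = 199 N down at 0.8 m → arm 2.72 m, τ = 199 × 2.72 = 541.3 N·m clockwise.
Sign: 22.8 × 10 = 228 N down at 1.79 m → arm 1.73 m, τ = 228 × 1.73 = 394.4 N·m clockwise.
Net load moment about support A = 1023 N·m clockwise.
Reaction R at support B is upward at 0.26 m, arm 3.26 m → moment R × 3.26 counterclockwise.
For rotational equilibrium, R × 3.26 = 1023, so R = 314 N.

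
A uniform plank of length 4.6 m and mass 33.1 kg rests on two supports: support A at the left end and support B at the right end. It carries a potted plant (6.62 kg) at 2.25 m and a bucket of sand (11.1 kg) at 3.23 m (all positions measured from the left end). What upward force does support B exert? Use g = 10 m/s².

R_B ≈ 276 N

About support A:
Beam weight: 33.1 × 10 = 331 N down at 2.3 m → arm 2.3 m, τ = 331 × 2.3 = 761.3 N·m clockwise.
Potted plant: 6.62 × 10 = 66.2 N down at 2.25 m → arm 2.25 m, τ = 66.2 × 2.25 = 149 N·m clockwise.
Bucket of sand: 11.1 × 10 = 111 N down at 3.23 m → arm 3.23 m, τ = 111 × 3.23 = 358.5 N·m clockwise.
Net load moment about support A = 1269 N·m clockwise.
Reaction R at support B is upward at 4.6 m, arm 4.6 m → moment R × 4.6 counterclockwise.
Balancing moments: R × 4.6 = 1269, giving R = 276 N.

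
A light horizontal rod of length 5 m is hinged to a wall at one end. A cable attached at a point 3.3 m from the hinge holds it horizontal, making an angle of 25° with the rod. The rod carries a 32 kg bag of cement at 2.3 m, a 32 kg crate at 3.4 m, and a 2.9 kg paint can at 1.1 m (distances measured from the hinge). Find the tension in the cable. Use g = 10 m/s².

Sum moments about the hinge (the unknown hinge reaction has zero arm there).
Bag of cement: 32 × 10 = 320 N down at 2.3 m → arm 2.3 m, τ = 320 × 2.3 = 736 N·m clockwise.
Crate: 32 × 10 = 320 N down at 3.4 m → arm 3.4 m, τ = 320 × 3.4 = 1088 N·m clockwise.
Paint can: 2.9 × 10 = 29 N down at 1.1 m → arm 1.1 m, τ = 29 × 1.1 = 31.9 N·m clockwise.
Total clockwise load moment = 1856 N·m.
The cable tension T acts at 3.3 m; only its component perpendicular to the rod, T sinθ, produces torque. sin 25° = 0.4226.
For rotational equilibrium, T × 3.3 × 0.4226 = 1856, so T = 1856 / 1.395 = 1330 N.

T ≈ 1330 N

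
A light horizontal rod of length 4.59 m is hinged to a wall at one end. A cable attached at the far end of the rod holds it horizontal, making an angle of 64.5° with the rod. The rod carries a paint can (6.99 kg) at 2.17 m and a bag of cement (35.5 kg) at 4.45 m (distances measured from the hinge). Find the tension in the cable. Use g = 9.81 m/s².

T ≈ 410 N

About the hinge:
Paint can: 6.99 × 9.81 = 68.57 N down at 2.17 m → arm 2.17 m, τ = 68.57 × 2.17 = 148.8 N·m clockwise.
Bag of cement: 35.5 × 9.81 = 348.3 N down at 4.45 m → arm 4.45 m, τ = 348.3 × 4.45 = 1550 N·m clockwise.
Total clockwise load moment = 1699 N·m.
The cable tension T acts at 4.59 m; only its component perpendicular to the rod, T sinθ, produces torque. sin 64.5° = 0.9026.
Στ = 0 ⇒ T × 4.59 × 0.9026 = 1699 ⇒ T = 1699 / 4.143 = 410 N.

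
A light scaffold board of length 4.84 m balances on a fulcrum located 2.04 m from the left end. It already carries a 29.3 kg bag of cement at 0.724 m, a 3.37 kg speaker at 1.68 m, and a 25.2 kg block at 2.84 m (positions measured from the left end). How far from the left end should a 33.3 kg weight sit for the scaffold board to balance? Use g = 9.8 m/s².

x ≈ 2.63 m from the left end

Taking torques about the fulcrum (at 2.04 m from the left end):
Bag of cement: 29.3 × 9.8 = 287.1 N down at 0.724 m → arm 1.316 m, τ = 287.1 × 1.316 = 377.8 N·m counterclockwise.
Speaker: 3.37 × 9.8 = 33.03 N down at 1.68 m → arm 0.36 m, τ = 33.03 × 0.36 = 11.89 N·m counterclockwise.
Block: 25.2 × 9.8 = 247 N down at 2.84 m → arm 0.8 m, τ = 247 × 0.8 = 197.6 N·m clockwise.
Net moment of existing loads = 192.1 N·m counterclockwise.
The weight weighs 33.3 × 9.8 = 326.3 N and must supply an equal clockwise moment, so its lever arm about the fulcrum is 192.1 / 326.3 = 0.589 m.
That puts it at 2.04 + 0.589 = 2.63 m from the left end.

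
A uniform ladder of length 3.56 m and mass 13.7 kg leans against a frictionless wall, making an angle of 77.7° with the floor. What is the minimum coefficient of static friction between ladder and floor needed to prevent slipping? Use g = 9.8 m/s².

μ_min ≈ 0.109

Take moments about the foot of the ladder.
Ladder weight 13.7×9.8 = 134.3 N acts at 1.78 m along the ladder; its horizontal arm is 1.78·cos77.7° = 0.3792 m → τ = 50.93 N·m clockwise.
Wall normal N acts horizontally at the top; its moment arm is the height L sinθ = 3.56·sin77.7° = 3.478 m, counterclockwise.
Balancing moments: N × 3.478 = 50.93, giving N = 14.64 N.
ΣFx = 0 ⇒ f = N_wall = 14.64 N. ΣFy = 0 ⇒ N_floor = 134.3 N.
μ_min = f / N_floor = 14.64 / 134.3 = 0.109.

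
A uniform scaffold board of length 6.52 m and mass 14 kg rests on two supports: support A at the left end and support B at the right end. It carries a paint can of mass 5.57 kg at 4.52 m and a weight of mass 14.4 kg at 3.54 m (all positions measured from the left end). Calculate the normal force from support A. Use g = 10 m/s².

Sum moments about support B (its reaction then has zero moment arm).
Beam weight: 14 × 10 = 140 N down at 3.26 m → arm 3.26 m, τ = 140 × 3.26 = 456.4 N·m counterclockwise.
Paint can: 5.57 × 10 = 55.7 N down at 4.52 m → arm 2 m, τ = 55.7 × 2 = 111.4 N·m counterclockwise.
Weight: 14.4 × 10 = 144 N down at 3.54 m → arm 2.98 m, τ = 144 × 2.98 = 429.1 N·m counterclockwise.
Net load moment about support B = 996.9 N·m counterclockwise.
Reaction R at support A is upward at 0 m, arm 6.52 m → moment R × 6.52 clockwise.
Στ = 0 ⇒ R × 6.52 = 996.9 ⇒ R = 153 N.

R_A ≈ 153 N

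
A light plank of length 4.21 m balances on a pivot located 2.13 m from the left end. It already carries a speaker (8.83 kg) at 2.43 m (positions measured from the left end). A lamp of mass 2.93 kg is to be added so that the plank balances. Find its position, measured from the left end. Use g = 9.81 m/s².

x ≈ 1.23 m from the left end

Taking torques about the pivot (at 2.13 m from the left end):
Speaker: 8.83 × 9.81 = 86.62 N down at 2.43 m → arm 0.3 m, τ = 86.62 × 0.3 = 25.99 N·m clockwise.
Net moment of existing loads = 25.99 N·m clockwise.
The lamp weighs 2.93 × 9.81 = 28.74 N and must supply an equal counterclockwise moment, so its lever arm about the pivot is 25.99 / 28.74 = 0.904 m.
That puts it at 2.13 − 0.904 = 1.23 m from the left end.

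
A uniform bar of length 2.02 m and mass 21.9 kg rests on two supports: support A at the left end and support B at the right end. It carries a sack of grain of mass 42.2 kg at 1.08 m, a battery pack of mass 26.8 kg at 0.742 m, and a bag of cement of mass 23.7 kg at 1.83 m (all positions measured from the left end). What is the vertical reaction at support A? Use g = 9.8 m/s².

R_A ≈ 488 N

Take moments about support B.
Beam weight: 21.9 × 9.8 = 214.6 N down at 1.01 m → arm 1.01 m, τ = 214.6 × 1.01 = 216.7 N·m counterclockwise.
Sack of grain: 42.2 × 9.8 = 413.6 N down at 1.08 m → arm 0.94 m, τ = 413.6 × 0.94 = 388.8 N·m counterclockwise.
Battery pack: 26.8 × 9.8 = 262.6 N down at 0.742 m → arm 1.278 m, τ = 262.6 × 1.278 = 335.6 N·m counterclockwise.
Bag of cement: 23.7 × 9.8 = 232.3 N down at 1.83 m → arm 0.19 m, τ = 232.3 × 0.19 = 44.14 N·m counterclockwise.
Net load moment about support B = 985.2 N·m counterclockwise.
Reaction R at support A is upward at 0 m, arm 2.02 m → moment R × 2.02 clockwise.
Balancing moments: R × 2.02 = 985.2, giving R = 488 N.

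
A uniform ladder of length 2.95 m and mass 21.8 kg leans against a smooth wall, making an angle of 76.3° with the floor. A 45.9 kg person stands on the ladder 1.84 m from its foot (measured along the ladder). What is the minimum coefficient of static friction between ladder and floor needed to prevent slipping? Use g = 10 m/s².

μ_min ≈ 0.142

Choose the foot of the ladder as the axis so the floor normal and friction both act there and drop out.
Ladder weight 21.8×10 = 218 N acts at 1.475 m along the ladder; its horizontal arm is 1.475·cos76.3° = 0.3493 m → τ = 76.15 N·m clockwise.
Person: 45.9×10 = 459 N at 1.84 m → arm 0.4358 m → τ = 200 N·m clockwise.
Wall normal N acts horizontally at the top; its moment arm is the height L sinθ = 2.95·sin76.3° = 2.866 m, counterclockwise.
Balancing moments: N × 2.866 = 276.1, giving N = 96.34 N.
ΣFx = 0 ⇒ f = N_wall = 96.34 N. ΣFy = 0 ⇒ N_floor = 677 N.
μ_min = f / N_floor = 96.34 / 677 = 0.142.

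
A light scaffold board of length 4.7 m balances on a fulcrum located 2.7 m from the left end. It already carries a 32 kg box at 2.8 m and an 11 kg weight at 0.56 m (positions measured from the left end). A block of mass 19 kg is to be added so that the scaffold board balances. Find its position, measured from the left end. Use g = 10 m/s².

Sum moments about the fulcrum (at 2.7 m from the left end) (the support reaction has zero arm there).
Box: 32 × 10 = 320 N down at 2.8 m → arm 0.1 m, τ = 320 × 0.1 = 32 N·m clockwise.
Weight: 11 × 10 = 110 N down at 0.56 m → arm 2.14 m, τ = 110 × 2.14 = 235.4 N·m counterclockwise.
Net moment of existing loads = 203.4 N·m counterclockwise.
The block weighs 19 × 10 = 190 N and must supply an equal clockwise moment, so its lever arm about the fulcrum is 203.4 / 190 = 1.07 m.
That puts it at 2.7 + 1.07 = 3.77 m from the left end.

x ≈ 3.77 m from the left end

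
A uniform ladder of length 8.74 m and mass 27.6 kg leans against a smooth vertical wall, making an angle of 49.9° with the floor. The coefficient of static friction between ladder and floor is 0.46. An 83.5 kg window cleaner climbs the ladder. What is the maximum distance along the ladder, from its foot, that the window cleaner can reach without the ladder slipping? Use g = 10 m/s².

Sum moments about the foot of the ladder (the floor normal and friction both act there and drop out).
Ladder weight 27.6×10 = 276 N acts at 4.37 m along the ladder; its horizontal arm is 4.37·cos49.9° = 2.815 m → τ = 776.9 N·m clockwise.
Window cleaner weight 83.5×10 = 835 N at distance d → arm d·cos49.9° → τ = 835·d·0.6441 clockwise.
Wall normal N at the top has arm L sinθ = 6.685 m counterclockwise, so Στ = 0 gives N·6.685 = 776.9 + 537.8·d.
ΣFy = 0 ⇒ N_floor = 1111 N, so the maximum friction is μ_s·N_floor = 0.46×1111 = 511.1 N. ΣFx = 0 ⇒ N_wall = f, so at the slipping point N = 511.1 N.
Substituting: 511.1×6.685 = 776.9 + 537.8·d ⇒ d = (3417 − 776.9) / 537.8 = 4.91 m.

d ≈ 4.91 m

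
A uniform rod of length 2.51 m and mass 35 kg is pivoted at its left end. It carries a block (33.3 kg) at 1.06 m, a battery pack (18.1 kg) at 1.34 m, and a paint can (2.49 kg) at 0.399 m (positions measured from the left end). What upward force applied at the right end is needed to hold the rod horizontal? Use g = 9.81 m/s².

Taking torques about the left end:
Beam weight: 35 × 9.81 = 343.4 N down at 1.255 m → arm 1.255 m, τ = 343.4 × 1.255 = 431 N·m clockwise.
Block: 33.3 × 9.81 = 326.7 N down at 1.06 m → arm 1.06 m, τ = 326.7 × 1.06 = 346.3 N·m clockwise.
Battery pack: 18.1 × 9.81 = 177.6 N down at 1.34 m → arm 1.34 m, τ = 177.6 × 1.34 = 238 N·m clockwise.
Paint can: 2.49 × 9.81 = 24.43 N down at 0.399 m → arm 0.399 m, τ = 24.43 × 0.399 = 9.748 N·m clockwise.
Net moment of the loads = 1025 N·m clockwise.
The upward force F acts at the right end, arm 2.51 m, giving F × 2.51 counterclockwise.
Στ = 0 ⇒ F × 2.51 = 1025 ⇒ F = 1025 / 2.51 = 408 N.

F ≈ 408 N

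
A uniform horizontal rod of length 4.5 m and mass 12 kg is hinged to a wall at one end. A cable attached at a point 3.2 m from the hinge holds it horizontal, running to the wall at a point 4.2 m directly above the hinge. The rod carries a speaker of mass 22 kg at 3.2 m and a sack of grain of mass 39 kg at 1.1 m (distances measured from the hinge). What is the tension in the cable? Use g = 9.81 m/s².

Take moments about the hinge.
Beam weight: 12 × 9.81 = 117.7 N down at 2.25 m → arm 2.25 m, τ = 117.7 × 2.25 = 264.8 N·m clockwise.
Speaker: 22 × 9.81 = 215.8 N down at 3.2 m → arm 3.2 m, τ = 215.8 × 3.2 = 690.6 N·m clockwise.
Sack of grain: 39 × 9.81 = 382.6 N down at 1.1 m → arm 1.1 m, τ = 382.6 × 1.1 = 420.9 N·m clockwise.
Total clockwise load moment = 1376 N·m.
The cable tension T acts at 3.2 m; only its component perpendicular to the rod, T sinθ, produces torque. sinθ = h/√(h²+d²) = 4.2/√(4.2²+3.2²) = 0.7954.
Στ = 0 ⇒ T × 3.2 × 0.7954 = 1376 ⇒ T = 1376 / 2.545 = 541 N.

T ≈ 541 N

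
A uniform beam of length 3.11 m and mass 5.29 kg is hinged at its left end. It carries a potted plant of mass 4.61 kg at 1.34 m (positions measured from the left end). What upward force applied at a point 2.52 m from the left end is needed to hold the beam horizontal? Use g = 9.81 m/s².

F ≈ 56.1 N

Choose the left end as the axis so the unknown pivot reaction has zero arm there.
Beam weight: 5.29 × 9.81 = 51.89 N down at 1.555 m → arm 1.555 m, τ = 51.89 × 1.555 = 80.69 N·m clockwise.
Potted plant: 4.61 × 9.81 = 45.22 N down at 1.34 m → arm 1.34 m, τ = 45.22 × 1.34 = 60.59 N·m clockwise.
Net moment of the loads = 141.3 N·m clockwise.
The upward force F acts at a point 2.52 m from the left end, arm 2.52 m, giving F × 2.52 counterclockwise.
Στ = 0 ⇒ F × 2.52 = 141.3 ⇒ F = 141.3 / 2.52 = 56.1 N.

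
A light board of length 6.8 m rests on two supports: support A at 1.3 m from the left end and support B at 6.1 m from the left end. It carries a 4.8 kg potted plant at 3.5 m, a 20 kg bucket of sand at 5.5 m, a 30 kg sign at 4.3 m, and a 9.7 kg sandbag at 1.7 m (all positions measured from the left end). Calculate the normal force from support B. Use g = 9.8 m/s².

R_B ≈ 385 N

Taking torques about support A:
Potted plant: 4.8 × 9.8 = 47.04 N down at 3.5 m → arm 2.2 m, τ = 47.04 × 2.2 = 103.5 N·m clockwise.
Bucket of sand: 20 × 9.8 = 196 N down at 5.5 m → arm 4.2 m, τ = 196 × 4.2 = 823.2 N·m clockwise.
Sign: 30 × 9.8 = 294 N down at 4.3 m → arm 3 m, τ = 294 × 3 = 882 N·m clockwise.
Sandbag: 9.7 × 9.8 = 95.06 N down at 1.7 m → arm 0.4 m, τ = 95.06 × 0.4 = 38.02 N·m clockwise.
Net load moment about support A = 1847 N·m clockwise.
Reaction R at support B is upward at 6.1 m, arm 4.8 m → moment R × 4.8 counterclockwise.
Balancing moments: R × 4.8 = 1847, giving R = 385 N.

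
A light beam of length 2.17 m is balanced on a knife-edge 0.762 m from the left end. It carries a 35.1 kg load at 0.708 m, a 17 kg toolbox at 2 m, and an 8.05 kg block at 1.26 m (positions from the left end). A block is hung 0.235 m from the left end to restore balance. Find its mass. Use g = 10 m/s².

m ≈ 43.9 kg

Taking torques about the knife-edge (at 0.762 m from the left end):
Load: 35.1 × 10 = 351 N down at 0.708 m → arm 0.054 m, τ = 351 × 0.054 = 18.95 N·m counterclockwise.
Toolbox: 17 × 10 = 170 N down at 2 m → arm 1.238 m, τ = 170 × 1.238 = 210.5 N·m clockwise.
Block: 8.05 × 10 = 80.5 N down at 1.26 m → arm 0.498 m, τ = 80.5 × 0.498 = 40.09 N·m clockwise.
Net moment of known loads = 231.6 N·m clockwise.
An unknown mass m at 0.235 m has arm 0.527 m; its moment is m·g·0.527 counterclockwise.
Setting net torque to zero: m × 10 × 0.527 = 231.6 → m = 231.6 / (10 × 0.527) = 43.9 kg.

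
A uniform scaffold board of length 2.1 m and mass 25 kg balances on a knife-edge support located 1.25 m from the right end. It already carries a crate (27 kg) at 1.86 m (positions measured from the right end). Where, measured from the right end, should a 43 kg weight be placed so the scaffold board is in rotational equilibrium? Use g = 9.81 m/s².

x ≈ 0.983 m from the right end

Take moments about the knife-edge support (at 1.25 m from the right end).
Beam weight: 25 × 9.81 = 245.2 N down at 1.05 m → arm 0.2 m, τ = 245.2 × 0.2 = 49.04 N·m clockwise.
Crate: 27 × 9.81 = 264.9 N down at 1.86 m → arm 0.61 m, τ = 264.9 × 0.61 = 161.6 N·m counterclockwise.
Net moment of existing loads = 112.6 N·m counterclockwise.
The weight weighs 43 × 9.81 = 421.8 N and must supply an equal clockwise moment, so its lever arm about the knife-edge support is 112.6 / 421.8 = 0.267 m.
That puts it at 1.25 − 0.267 = 0.983 m from the right end.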